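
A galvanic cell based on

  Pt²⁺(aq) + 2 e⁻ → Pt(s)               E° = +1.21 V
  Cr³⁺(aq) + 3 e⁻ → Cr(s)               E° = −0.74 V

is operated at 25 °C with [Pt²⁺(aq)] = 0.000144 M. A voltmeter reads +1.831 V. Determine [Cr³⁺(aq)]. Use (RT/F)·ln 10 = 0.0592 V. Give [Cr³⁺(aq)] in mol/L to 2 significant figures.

Pt²⁺/Pt is the cathode (higher E°); E°cell = +1.21 − (−0.74) = +1.95 V with n = 6.
From the Nernst equation, log Q = n(E° − E)/0.0592 = 6·(+1.95 − (+1.831))/0.0592 = 12.061.
For 3 Pt²⁺(aq) + 2 Cr(s) → 3 Pt(s) + 2 Cr³⁺(aq), the reaction quotient is Q = [Cr³⁺(aq)]^2 / [Pt²⁺(aq)]^3.
Isolating [Cr³⁺(aq)] in Q = 10^{12.061} yields log [Cr³⁺(aq)] = 0.268, i.e. 1.9 M.

1.9 M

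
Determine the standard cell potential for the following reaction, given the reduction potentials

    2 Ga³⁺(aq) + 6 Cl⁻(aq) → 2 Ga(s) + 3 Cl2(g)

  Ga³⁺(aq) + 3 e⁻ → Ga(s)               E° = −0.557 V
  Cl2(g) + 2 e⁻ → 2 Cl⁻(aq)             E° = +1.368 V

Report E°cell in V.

−1.925 V

In the reaction as written, Ga³⁺(aq) is reduced (cathode) and Cl2(g) is produced by oxidation at the anode.
E°cell = E°(cathode) − E°(anode) = −0.557 − (+1.368) = −1.925 V.
The negative E°cell means the reaction is non-spontaneous in the direction written.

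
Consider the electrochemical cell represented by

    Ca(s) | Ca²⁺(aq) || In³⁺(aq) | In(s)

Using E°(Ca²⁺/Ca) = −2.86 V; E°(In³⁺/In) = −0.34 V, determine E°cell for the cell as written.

+2.52 V

By convention the left-hand electrode in cell notation is the anode (oxidation) and the right-hand electrode is the cathode (reduction).
E°cell = E°(right) − E°(left) = −0.34 − (−2.86) = +2.52 V.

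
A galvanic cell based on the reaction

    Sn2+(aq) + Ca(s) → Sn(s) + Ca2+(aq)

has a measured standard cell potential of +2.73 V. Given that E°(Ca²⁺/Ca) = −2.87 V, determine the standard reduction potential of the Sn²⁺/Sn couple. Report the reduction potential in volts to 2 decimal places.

In the reaction as written the Sn²⁺/Sn couple is reduced (cathode) and Ca²⁺/Ca is oxidized (anode), so E°cell = E°(Sn²⁺/Sn) − E°(Ca²⁺/Ca).
E°(Sn²⁺/Sn) = E°cell + E°(anode) = +2.73 + (−2.87) = −0.14 V.

−0.14 V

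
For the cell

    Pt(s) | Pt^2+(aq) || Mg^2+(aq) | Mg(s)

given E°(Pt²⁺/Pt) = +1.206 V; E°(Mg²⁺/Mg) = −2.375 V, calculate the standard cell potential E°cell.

−3.581 V

By convention the left-hand electrode in cell notation is the anode (oxidation) and the right-hand electrode is the cathode (reduction).
E°cell = E°(right) − E°(left) = −2.375 − (+1.206) = −3.581 V.
The negative sign shows that, as written, the cell would require an external voltage to drive the reaction.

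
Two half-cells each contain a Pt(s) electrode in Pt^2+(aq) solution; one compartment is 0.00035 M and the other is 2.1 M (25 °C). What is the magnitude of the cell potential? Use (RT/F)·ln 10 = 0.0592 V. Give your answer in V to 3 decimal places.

For a concentration cell E°cell = 0, since both electrodes use the same couple.
The compartment with the higher Pt^2+(aq) concentration (2.1 M) acts as the cathode; ions are reduced there and produced at the dilute (0.00035 M) anode.
With n = 2, Ecell = −(0.0592/2)·log([dilute]/[conc]) = −(0.0592/2)·log(0.00035/2.1) = +0.112 V.

0.112 V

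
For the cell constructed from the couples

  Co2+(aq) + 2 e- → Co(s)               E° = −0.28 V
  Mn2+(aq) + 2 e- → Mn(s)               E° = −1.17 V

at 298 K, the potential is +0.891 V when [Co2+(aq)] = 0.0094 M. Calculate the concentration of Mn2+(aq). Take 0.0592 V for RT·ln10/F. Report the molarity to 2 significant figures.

The Co²⁺/Co couple has the larger reduction potential, so it is the cathode: E°cell = −0.28 − (−1.17) = +0.89 V and n = 2.
Rearranging E = E° − (0.0592/n)·log Q gives log Q = 2(+0.89 − (+0.891))/0.0592 = −0.034.
The balanced reaction is Co2+(aq) + Mn(s) → Co(s) + Mn2+(aq), so Q = [Mn2+(aq)] / [Co2+(aq)].
Solving for the unknown gives log [Mn2+(aq)] = −2.061, so [Mn2+(aq)] ≈ 0.0087 M.

0.0087 M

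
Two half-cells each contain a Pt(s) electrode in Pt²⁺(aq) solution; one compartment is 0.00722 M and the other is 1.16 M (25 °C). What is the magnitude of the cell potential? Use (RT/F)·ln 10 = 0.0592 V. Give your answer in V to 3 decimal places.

For a concentration cell E°cell = 0, since both electrodes use the same couple.
The compartment with the higher Pt²⁺(aq) concentration (1.16 M) acts as the cathode; ions are reduced there and produced at the dilute (0.00722 M) anode.
With n = 2, Ecell = −(0.0592/2)·log([dilute]/[conc]) = −(0.0592/2)·log(0.00722/1.16) = +0.065 V.

0.065 V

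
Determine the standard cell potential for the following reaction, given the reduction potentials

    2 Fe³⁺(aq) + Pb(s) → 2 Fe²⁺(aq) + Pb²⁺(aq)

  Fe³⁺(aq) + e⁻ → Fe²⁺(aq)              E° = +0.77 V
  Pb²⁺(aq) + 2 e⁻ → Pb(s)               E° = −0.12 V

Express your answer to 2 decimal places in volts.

Fe³⁺(aq) gains electrons, so the Fe³⁺/Fe²⁺ couple is the cathode; the Pb²⁺/Pb couple is the anode.
E°cell = E°(cathode) − E°(anode) = +0.77 − (−0.12) = +0.89 V.
The positive value indicates the reaction is spontaneous as written.

+0.89 V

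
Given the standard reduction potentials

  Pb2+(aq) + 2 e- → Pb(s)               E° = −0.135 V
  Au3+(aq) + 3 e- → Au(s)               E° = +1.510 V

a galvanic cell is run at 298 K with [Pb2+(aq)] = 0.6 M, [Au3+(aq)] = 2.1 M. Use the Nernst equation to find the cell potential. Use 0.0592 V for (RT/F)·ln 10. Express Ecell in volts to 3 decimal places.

+1.658 V

Since E°(Au³⁺/Au) > E°(Pb²⁺/Pb), Au³⁺/Au serves as the cathode.
E°cell = E°cat − E°an = +1.510 − (−0.135) = +1.645 V; n = 6.
For the overall reaction 2 Au3+(aq) + 3 Pb(s) → 2 Au(s) + 3 Pb2+(aq), Q = [Pb2+(aq)]^3 / [Au3+(aq)]^2 = 0.049, giving log Q = −1.310.
E = E° − (0.0592/n)·log Q = +1.645 − (0.0592/6)(−1.310) = +1.658 V.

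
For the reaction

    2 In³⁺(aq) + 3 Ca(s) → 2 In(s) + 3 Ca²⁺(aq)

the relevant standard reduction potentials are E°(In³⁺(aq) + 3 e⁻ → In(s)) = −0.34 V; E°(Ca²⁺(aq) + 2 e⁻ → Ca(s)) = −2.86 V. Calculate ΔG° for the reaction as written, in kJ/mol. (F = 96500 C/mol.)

−1459 kJ/mol

In the reaction as written In³⁺(aq) is reduced, so the In³⁺/In couple is the cathode and Ca²⁺/Ca is the anode.
E°cell = −0.34 − (−2.86) = +2.52 V; balancing electrons gives n = 6.
ΔG° = −nFE°cell = −(6)(96500)(+2.52) J/mol = −1459 kJ/mol.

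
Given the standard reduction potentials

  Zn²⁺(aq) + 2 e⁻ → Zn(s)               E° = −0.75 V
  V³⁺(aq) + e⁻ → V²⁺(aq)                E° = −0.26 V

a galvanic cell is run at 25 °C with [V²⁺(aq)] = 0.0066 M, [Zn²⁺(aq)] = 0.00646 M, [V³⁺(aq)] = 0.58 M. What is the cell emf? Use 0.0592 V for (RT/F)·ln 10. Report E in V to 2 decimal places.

Since E°(V³⁺/V²⁺) > E°(Zn²⁺/Zn), V³⁺/V²⁺ serves as the cathode.
E°cell = E°cat − E°an = −0.26 − (−0.75) = +0.49 V; n = 2.
For the overall reaction 2 V³⁺(aq) + Zn(s) → 2 V²⁺(aq) + Zn²⁺(aq), Q = ([V²⁺(aq)]^2·[Zn²⁺(aq)]) / [V³⁺(aq)]^2 = 8.36×10^−7, giving log Q = −6.078.
E = E° − (0.0592/n)·log Q = +0.49 − (0.0592/2)(−6.078) = +0.67 V.

+0.67 V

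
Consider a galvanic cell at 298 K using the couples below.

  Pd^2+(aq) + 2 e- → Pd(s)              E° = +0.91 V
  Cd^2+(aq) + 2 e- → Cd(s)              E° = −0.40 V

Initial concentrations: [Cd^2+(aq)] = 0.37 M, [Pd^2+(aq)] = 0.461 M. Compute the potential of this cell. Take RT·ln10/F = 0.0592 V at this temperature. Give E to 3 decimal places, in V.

+1.313 V

Pd²⁺/Pd is reduced (cathode, E° = +0.91 V) and Cd²⁺/Cd is oxidized (anode).
The standard potential is +0.91 − (−0.40) = +1.31 V and the balanced reaction transfers n = 2 electrons.
The balanced reaction is Pd^2+(aq) + Cd(s) → Pd(s) + Cd^2+(aq), so Q = [Cd^2+(aq)] / [Pd^2+(aq)] = 0.803 and log Q = −0.095.
E = E° − (0.0592/n)·log Q = +1.31 − (0.0592/2)(−0.095) = +1.313 V.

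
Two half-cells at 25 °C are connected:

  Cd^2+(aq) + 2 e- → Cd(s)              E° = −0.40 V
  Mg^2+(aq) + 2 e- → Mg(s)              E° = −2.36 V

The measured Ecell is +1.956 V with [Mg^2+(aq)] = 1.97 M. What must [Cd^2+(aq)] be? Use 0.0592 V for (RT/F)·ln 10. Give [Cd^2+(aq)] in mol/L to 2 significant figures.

The Cd²⁺/Cd couple has the larger reduction potential, so it is the cathode: E°cell = −0.40 − (−2.36) = +1.96 V and n = 2.
From the Nernst equation, log Q = n(E° − E)/0.0592 = 2·(+1.96 − (+1.956))/0.0592 = 0.135.
The balanced reaction is Cd^2+(aq) + Mg(s) → Cd(s) + Mg^2+(aq), so Q = [Mg^2+(aq)] / [Cd^2+(aq)].
Solving for the unknown gives log [Cd^2+(aq)] = 0.159, so [Cd^2+(aq)] ≈ 1.4 M.

1.4 M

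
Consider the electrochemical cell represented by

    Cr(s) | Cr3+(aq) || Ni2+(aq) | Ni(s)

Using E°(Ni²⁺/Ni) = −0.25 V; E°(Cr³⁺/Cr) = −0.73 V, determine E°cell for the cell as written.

By convention the left-hand electrode in cell notation is the anode (oxidation) and the right-hand electrode is the cathode (reduction).
E°cell = E°(right) − E°(left) = −0.25 − (−0.73) = +0.48 V.

+0.48 V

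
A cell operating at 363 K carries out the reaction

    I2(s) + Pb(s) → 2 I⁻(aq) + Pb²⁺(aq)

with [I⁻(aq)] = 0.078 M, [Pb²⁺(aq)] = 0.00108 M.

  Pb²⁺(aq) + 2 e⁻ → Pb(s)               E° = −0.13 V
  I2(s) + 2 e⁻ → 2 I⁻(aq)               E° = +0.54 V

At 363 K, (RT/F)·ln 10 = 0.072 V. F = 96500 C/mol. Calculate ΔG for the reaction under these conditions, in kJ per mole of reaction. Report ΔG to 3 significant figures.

−165 kJ/mol

E°cell = +0.54 − (−0.13) = +0.67 V; the balanced reaction transfers n = 2 electrons.
The reaction quotient is [I⁻(aq)]^2·[Pb²⁺(aq)] = 6.57×10^−6; by Nernst, E = +0.67 − (0.072/2)(−5.182) = +0.8566 V.
ΔG = −nFE = −(2)(96500)(+0.8566) J/mol = −165 kJ/mol.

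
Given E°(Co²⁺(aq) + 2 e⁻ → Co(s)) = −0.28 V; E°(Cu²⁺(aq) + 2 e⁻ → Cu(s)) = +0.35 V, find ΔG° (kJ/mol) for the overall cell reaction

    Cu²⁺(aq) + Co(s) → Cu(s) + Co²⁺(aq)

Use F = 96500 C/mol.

In the reaction as written Cu²⁺(aq) is reduced, so the Cu²⁺/Cu couple is the cathode and Co²⁺/Co is the anode.
E°cell = +0.35 − (−0.28) = +0.63 V; balancing electrons gives n = 2.
ΔG° = −nFE°cell = −(2)(96500)(+0.63) J/mol = −122 kJ/mol.

−122 kJ/mol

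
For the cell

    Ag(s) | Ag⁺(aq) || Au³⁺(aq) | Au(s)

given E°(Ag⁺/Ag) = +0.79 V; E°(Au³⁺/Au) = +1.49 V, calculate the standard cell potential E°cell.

By convention the left-hand electrode in cell notation is the anode (oxidation) and the right-hand electrode is the cathode (reduction).
E°cell = E°(right) − E°(left) = +1.49 − (+0.79) = +0.70 V.

+0.70 V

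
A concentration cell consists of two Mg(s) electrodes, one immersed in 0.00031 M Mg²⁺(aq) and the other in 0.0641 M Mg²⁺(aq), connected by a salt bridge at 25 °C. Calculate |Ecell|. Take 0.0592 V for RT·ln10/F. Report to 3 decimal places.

For a concentration cell E°cell = 0, since both electrodes use the same couple.
The compartment with the higher Mg²⁺(aq) concentration (0.0641 M) acts as the cathode; ions are reduced there and produced at the dilute (0.00031 M) anode.
With n = 2, Ecell = −(0.0592/2)·log([dilute]/[conc]) = −(0.0592/2)·log(0.00031/0.0641) = +0.069 V.

0.069 V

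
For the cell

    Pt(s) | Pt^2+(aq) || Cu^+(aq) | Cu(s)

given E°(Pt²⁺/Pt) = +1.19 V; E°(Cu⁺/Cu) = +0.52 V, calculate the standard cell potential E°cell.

−0.67 V

By convention the left-hand electrode in cell notation is the anode (oxidation) and the right-hand electrode is the cathode (reduction).
E°cell = E°(right) − E°(left) = +0.52 − (+1.19) = −0.67 V.
The negative sign shows that, as written, the cell would require an external voltage to drive the reaction.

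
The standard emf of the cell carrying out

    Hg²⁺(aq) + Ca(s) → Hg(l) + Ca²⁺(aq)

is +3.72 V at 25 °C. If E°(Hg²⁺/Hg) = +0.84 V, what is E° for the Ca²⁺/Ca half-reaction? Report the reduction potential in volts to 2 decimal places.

−2.88 V

In the reaction as written the Hg²⁺/Hg couple is reduced (cathode) and Ca²⁺/Ca is oxidized (anode), so E°cell = E°(Hg²⁺/Hg) − E°(Ca²⁺/Ca).
E°(Ca²⁺/Ca) = E°(cathode) − E°cell = +0.84 − (+3.72) = −2.88 V.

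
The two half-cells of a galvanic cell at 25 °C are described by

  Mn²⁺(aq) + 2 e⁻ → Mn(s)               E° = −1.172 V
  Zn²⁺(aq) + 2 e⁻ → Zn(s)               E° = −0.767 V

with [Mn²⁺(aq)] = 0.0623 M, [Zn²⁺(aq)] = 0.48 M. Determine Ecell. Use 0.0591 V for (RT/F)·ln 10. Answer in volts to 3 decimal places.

Since E°(Zn²⁺/Zn) > E°(Mn²⁺/Mn), Zn²⁺/Zn serves as the cathode.
E°cell = −0.767 − (−1.172) = +0.405 V, with n = 2 electrons transferred.
For the overall reaction Zn²⁺(aq) + Mn(s) → Zn(s) + Mn²⁺(aq), Q = [Mn²⁺(aq)] / [Zn²⁺(aq)] = 0.13, giving log Q = −0.887.
Applying E = E° − (RT ln10/nF)·log Q gives +0.405 − (0.0591/2)(−0.887) = +0.431 V.

+0.431 V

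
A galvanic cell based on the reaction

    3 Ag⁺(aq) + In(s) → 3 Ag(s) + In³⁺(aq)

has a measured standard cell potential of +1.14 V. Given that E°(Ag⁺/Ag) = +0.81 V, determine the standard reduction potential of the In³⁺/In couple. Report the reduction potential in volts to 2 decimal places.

−0.33 V

In the reaction as written the Ag⁺/Ag couple is reduced (cathode) and In³⁺/In is oxidized (anode), so E°cell = E°(Ag⁺/Ag) − E°(In³⁺/In).
E°(In³⁺/In) = E°(cathode) − E°cell = +0.81 − (+1.14) = −0.33 V.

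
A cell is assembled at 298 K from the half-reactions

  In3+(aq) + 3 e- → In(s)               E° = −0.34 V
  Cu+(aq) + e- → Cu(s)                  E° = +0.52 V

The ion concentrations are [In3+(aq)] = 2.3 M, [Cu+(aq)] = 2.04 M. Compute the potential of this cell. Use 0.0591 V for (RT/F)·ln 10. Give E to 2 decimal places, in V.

Cu⁺/Cu is reduced (cathode, E° = +0.52 V) and In³⁺/In is oxidized (anode).
The standard potential is +0.52 − (−0.34) = +0.86 V and the balanced reaction transfers n = 3 electrons.
The balanced reaction is 3 Cu+(aq) + In(s) → 3 Cu(s) + In3+(aq), so Q = [In3+(aq)] / [Cu+(aq)]^3 = 0.271 and log Q = −0.567.
E = E° − (0.0591/n)·log Q = +0.86 − (0.0591/3)(−0.567) = +0.87 V.

+0.87 V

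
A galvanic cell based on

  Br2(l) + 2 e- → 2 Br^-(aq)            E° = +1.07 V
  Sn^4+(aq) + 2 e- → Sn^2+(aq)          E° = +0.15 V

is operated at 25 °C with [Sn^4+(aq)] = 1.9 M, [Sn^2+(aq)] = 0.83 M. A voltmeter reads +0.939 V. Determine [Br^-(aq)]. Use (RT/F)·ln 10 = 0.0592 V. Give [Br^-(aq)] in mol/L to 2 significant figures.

0.32 M

Br₂/Br⁻ is the cathode (higher E°); E°cell = +1.07 − (+0.15) = +0.92 V with n = 2.
Rearranging E = E° − (0.0592/n)·log Q gives log Q = 2(+0.92 − (+0.939))/0.0592 = −0.642.
For Br2(l) + Sn^2+(aq) → 2 Br^-(aq) + Sn^4+(aq), the reaction quotient is Q = ([Br^-(aq)]^2·[Sn^4+(aq)]) / [Sn^2+(aq)].
Isolating [Br^-(aq)] in Q = 10^{−0.642} yields log [Br^-(aq)] = −0.501, i.e. 0.32 M.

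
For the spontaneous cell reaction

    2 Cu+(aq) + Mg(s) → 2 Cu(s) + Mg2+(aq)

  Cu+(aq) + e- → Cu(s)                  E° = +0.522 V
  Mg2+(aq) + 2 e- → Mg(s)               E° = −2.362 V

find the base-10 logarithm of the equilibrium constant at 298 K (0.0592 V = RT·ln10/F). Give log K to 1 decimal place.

The Cu⁺/Cu couple is reduced (cathode); E°cell = +0.522 − (−2.362) = +2.884 V with n = 2.
At equilibrium E = 0, so log K = nE°cell / 0.0592 = (2)(+2.884) / 0.0592 = 97.4.

log K = 97.4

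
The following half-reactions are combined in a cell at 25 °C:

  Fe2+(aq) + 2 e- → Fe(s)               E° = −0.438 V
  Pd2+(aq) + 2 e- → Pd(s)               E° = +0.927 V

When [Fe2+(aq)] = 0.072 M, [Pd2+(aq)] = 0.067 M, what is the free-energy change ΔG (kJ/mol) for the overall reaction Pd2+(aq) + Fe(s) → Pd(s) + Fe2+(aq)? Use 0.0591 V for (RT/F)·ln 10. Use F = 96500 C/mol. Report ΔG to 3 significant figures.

−263 kJ/mol

With Pd²⁺/Pd reduced at the cathode, E°cell = +0.927 − (−0.438) = +1.365 V and n = 2.
Q = [Fe2+(aq)] / [Pd2+(aq)] = 1.07, so log Q = 0.031 and E = +1.365 − (0.0591/2)(0.031) = +1.3641 V.
Then ΔG = −nFE = −2 × 96500 × +1.3641 J/mol = −263 kJ/mol.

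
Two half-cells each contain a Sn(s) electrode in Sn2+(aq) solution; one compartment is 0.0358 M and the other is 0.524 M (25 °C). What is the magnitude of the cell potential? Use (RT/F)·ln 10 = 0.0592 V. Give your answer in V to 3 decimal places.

For a concentration cell E°cell = 0, since both electrodes use the same couple.
The compartment with the higher Sn2+(aq) concentration (0.524 M) acts as the cathode; ions are reduced there and produced at the dilute (0.0358 M) anode.
With n = 2, Ecell = −(0.0592/2)·log([dilute]/[conc]) = −(0.0592/2)·log(0.0358/0.524) = +0.034 V.

0.034 V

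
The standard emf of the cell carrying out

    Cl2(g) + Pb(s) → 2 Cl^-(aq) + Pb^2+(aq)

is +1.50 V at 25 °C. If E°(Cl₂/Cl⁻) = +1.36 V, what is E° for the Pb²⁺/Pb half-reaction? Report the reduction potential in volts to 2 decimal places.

In the reaction as written the Cl₂/Cl⁻ couple is reduced (cathode) and Pb²⁺/Pb is oxidized (anode), so E°cell = E°(Cl₂/Cl⁻) − E°(Pb²⁺/Pb).
E°(Pb²⁺/Pb) = E°(cathode) − E°cell = +1.36 − (+1.50) = −0.14 V.

−0.14 V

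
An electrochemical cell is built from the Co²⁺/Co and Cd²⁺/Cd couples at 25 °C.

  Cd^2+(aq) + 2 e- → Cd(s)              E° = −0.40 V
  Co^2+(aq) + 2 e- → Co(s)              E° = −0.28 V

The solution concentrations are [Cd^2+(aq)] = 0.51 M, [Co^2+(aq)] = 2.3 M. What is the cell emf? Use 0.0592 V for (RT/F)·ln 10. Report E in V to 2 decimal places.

+0.14 V

Co²⁺/Co is reduced (cathode, E° = −0.28 V) and Cd²⁺/Cd is oxidized (anode).
E°cell = E°cat − E°an = −0.28 − (−0.40) = +0.12 V; n = 2.
Balancing gives Co^2+(aq) + Cd(s) → Co(s) + Cd^2+(aq); hence Q = [Cd^2+(aq)] / [Co^2+(aq)] = 0.222 (log Q = −0.654).
E = E° − (0.0592/n)·log Q = +0.12 − (0.0592/2)(−0.654) = +0.14 V.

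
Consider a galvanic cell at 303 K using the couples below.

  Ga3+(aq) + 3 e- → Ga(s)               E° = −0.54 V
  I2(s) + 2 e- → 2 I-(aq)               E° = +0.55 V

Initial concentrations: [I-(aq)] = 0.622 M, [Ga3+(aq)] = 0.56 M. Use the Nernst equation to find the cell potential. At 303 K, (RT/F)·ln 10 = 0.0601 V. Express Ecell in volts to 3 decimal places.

+1.107 V

I₂/I⁻ is reduced (cathode, E° = +0.55 V) and Ga³⁺/Ga is oxidized (anode).
E°cell = E°cat − E°an = +0.55 − (−0.54) = +1.09 V; n = 6.
For the overall reaction 3 I2(s) + 2 Ga(s) → 6 I-(aq) + 2 Ga3+(aq), Q = [I-(aq)]^6·[Ga3+(aq)]^2 = 0.0182, giving log Q = −1.741.
By the Nernst equation, E = +1.09 − (0.0601/6)·(−1.741) = +1.107 V.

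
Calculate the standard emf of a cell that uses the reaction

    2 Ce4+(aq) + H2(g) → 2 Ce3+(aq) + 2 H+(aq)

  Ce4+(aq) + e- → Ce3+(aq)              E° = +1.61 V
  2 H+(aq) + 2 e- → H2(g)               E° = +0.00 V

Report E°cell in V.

+1.61 V

In the reaction as written, Ce4+(aq) is reduced (cathode) and H+(aq) is produced by oxidation at the anode.
E°cell = E°(cathode) − E°(anode) = +1.61 − (+0.00) = +1.61 V.
The positive value indicates the reaction is spontaneous as written.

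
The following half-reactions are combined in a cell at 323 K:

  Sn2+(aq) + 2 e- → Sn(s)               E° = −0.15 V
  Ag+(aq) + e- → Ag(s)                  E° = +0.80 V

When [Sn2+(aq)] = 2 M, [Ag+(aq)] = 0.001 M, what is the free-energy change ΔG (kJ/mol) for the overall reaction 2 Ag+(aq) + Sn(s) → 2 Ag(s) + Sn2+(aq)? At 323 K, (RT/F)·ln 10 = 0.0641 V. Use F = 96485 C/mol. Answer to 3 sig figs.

The standard cell potential is +0.80 − (−0.15) = +0.95 V, with n = 2 electrons in the balanced equation.
Q = [Sn2+(aq)] / [Ag+(aq)]^2 = 2×10^6, so log Q = 6.301 and E = +0.95 − (0.0641/2)(6.301) = +0.7481 V.
Finally ΔG = −nFE = −(2)(96485 C/mol)(+0.7481 V) = −144 kJ/mol.

−144 kJ/mol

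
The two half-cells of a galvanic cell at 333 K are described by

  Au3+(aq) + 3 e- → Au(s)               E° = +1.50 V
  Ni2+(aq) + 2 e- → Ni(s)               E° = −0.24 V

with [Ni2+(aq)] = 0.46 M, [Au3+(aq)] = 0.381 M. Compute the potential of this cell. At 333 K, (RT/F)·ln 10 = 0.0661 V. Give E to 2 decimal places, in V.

+1.74 V

Since E°(Au³⁺/Au) > E°(Ni²⁺/Ni), Au³⁺/Au serves as the cathode.
The standard potential is +1.50 − (−0.24) = +1.74 V and the balanced reaction transfers n = 6 electrons.
For the overall reaction 2 Au3+(aq) + 3 Ni(s) → 2 Au(s) + 3 Ni2+(aq), Q = [Ni2+(aq)]^3 / [Au3+(aq)]^2 = 0.671, giving log Q = −0.174.
By the Nernst equation, E = +1.74 − (0.0661/6)·(−0.174) = +1.74 V.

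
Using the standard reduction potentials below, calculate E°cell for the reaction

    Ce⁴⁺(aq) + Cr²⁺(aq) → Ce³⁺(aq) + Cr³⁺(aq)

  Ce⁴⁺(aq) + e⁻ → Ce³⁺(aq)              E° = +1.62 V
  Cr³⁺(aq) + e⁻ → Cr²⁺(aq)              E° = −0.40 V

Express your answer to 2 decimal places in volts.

+2.02 V

Ce⁴⁺(aq) gains electrons, so the Ce⁴⁺/Ce³⁺ couple is the cathode; the Cr³⁺/Cr²⁺ couple is the anode.
E°cell = E°(cathode) − E°(anode) = +1.62 − (−0.40) = +2.02 V.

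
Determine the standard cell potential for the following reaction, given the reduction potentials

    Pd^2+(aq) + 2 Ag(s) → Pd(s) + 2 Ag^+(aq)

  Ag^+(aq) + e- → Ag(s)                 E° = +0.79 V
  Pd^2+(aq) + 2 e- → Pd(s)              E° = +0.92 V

In the reaction as written, Pd^2+(aq) is reduced (cathode) and Ag^+(aq) is produced by oxidation at the anode.
E°cell = E°(cathode) − E°(anode) = +0.92 − (+0.79) = +0.13 V.

+0.13 V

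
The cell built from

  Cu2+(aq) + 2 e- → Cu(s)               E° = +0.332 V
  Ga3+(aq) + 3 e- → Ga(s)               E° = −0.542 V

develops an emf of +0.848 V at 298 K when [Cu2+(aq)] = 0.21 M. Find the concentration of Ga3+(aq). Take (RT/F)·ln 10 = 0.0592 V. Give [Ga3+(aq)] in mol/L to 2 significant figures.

With Cu²⁺/Cu at the cathode and Ga³⁺/Ga at the anode, E°cell = +0.332 − (−0.542) = +0.874 V (n = 6).
Since E = E° − (0.0592/n)·log Q, log Q = n(E° − E)/0.0592 = 2.635.
The balanced reaction is 3 Cu2+(aq) + 2 Ga(s) → 3 Cu(s) + 2 Ga3+(aq), so Q = [Ga3+(aq)]^2 / [Cu2+(aq)]^3.
Substituting the known concentrations and solving, log [Ga3+(aq)] = 0.301 and [Ga3+(aq)] = 2.0 M.

2.0 M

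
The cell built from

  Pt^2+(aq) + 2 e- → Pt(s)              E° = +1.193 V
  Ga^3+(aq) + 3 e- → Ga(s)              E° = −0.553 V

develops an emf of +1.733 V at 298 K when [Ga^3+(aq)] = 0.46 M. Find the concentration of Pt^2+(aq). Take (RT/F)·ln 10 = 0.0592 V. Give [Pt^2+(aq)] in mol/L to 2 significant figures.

Pt²⁺/Pt is the cathode (higher E°); E°cell = +1.193 − (−0.553) = +1.746 V with n = 6.
From the Nernst equation, log Q = n(E° − E)/0.0592 = 6·(+1.746 − (+1.733))/0.0592 = 1.318.
For 3 Pt^2+(aq) + 2 Ga(s) → 3 Pt(s) + 2 Ga^3+(aq), the reaction quotient is Q = [Ga^3+(aq)]^2 / [Pt^2+(aq)]^3.
Substituting the known concentrations and solving, log [Pt^2+(aq)] = −0.664 and [Pt^2+(aq)] = 0.22 M.

0.22 M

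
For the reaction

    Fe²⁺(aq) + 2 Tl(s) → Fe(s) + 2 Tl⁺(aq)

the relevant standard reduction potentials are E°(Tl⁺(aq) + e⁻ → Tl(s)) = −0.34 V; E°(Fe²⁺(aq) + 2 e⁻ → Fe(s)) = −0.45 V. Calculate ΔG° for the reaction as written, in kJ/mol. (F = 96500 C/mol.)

+21.2 kJ/mol

In the reaction as written Fe²⁺(aq) is reduced, so the Fe²⁺/Fe couple is the cathode and Tl⁺/Tl is the anode.
E°cell = −0.45 − (−0.34) = −0.11 V; balancing electrons gives n = 2.
ΔG° = −nFE°cell = −(2)(96500)(−0.11) J/mol = +21.2 kJ/mol.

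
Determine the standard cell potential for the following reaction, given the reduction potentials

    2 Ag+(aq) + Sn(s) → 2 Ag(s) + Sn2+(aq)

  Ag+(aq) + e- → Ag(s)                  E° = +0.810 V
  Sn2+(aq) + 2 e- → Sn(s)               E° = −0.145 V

+0.955 V

In the reaction as written, Ag+(aq) is reduced (cathode) and Sn2+(aq) is produced by oxidation at the anode.
E°cell = E°(cathode) − E°(anode) = +0.810 − (−0.145) = +0.955 V.
The positive value indicates the reaction is spontaneous as written.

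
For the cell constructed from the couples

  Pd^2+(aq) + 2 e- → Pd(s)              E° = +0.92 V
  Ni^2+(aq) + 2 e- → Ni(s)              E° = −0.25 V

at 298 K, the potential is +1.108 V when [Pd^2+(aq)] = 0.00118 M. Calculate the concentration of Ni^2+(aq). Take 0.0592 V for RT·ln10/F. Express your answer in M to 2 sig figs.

0.15 M

The Pd²⁺/Pd couple has the larger reduction potential, so it is the cathode: E°cell = +0.92 − (−0.25) = +1.17 V and n = 2.
From the Nernst equation, log Q = n(E° − E)/0.0592 = 2·(+1.17 − (+1.108))/0.0592 = 2.095.
The balanced reaction is Pd^2+(aq) + Ni(s) → Pd(s) + Ni^2+(aq), so Q = [Ni^2+(aq)] / [Pd^2+(aq)].
Substituting the known concentrations and solving, log [Ni^2+(aq)] = −0.833 and [Ni^2+(aq)] = 0.15 M.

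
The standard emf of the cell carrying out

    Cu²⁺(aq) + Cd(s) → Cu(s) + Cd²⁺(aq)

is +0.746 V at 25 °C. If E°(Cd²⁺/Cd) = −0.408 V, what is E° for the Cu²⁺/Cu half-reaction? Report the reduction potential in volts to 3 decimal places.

+0.338 V

In the reaction as written the Cu²⁺/Cu couple is reduced (cathode) and Cd²⁺/Cd is oxidized (anode), so E°cell = E°(Cu²⁺/Cu) − E°(Cd²⁺/Cd).
E°(Cu²⁺/Cu) = E°cell + E°(anode) = +0.746 + (−0.408) = +0.338 V.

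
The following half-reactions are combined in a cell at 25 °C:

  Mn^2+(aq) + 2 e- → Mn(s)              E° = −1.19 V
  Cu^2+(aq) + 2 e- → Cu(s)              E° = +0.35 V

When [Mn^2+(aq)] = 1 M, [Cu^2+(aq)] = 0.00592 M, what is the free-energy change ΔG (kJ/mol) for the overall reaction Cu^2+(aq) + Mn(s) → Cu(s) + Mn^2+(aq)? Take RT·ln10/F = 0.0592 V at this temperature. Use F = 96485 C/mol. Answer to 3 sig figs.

The standard cell potential is +0.35 − (−1.19) = +1.54 V, with n = 2 electrons in the balanced equation.
The reaction quotient is [Mn^2+(aq)] / [Cu^2+(aq)] = 169; by Nernst, E = +1.54 − (0.0592/2)(2.228) = +1.4741 V.
Then ΔG = −nFE = −2 × 96485 × +1.4741 J/mol = −284 kJ/mol.

−284 kJ/mol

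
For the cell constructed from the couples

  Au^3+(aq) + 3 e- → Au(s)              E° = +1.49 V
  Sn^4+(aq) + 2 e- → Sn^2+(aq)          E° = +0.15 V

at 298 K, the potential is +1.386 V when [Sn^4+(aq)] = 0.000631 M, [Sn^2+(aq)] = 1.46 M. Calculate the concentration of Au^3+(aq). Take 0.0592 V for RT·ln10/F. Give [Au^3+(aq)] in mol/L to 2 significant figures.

The Au³⁺/Au couple has the larger reduction potential, so it is the cathode: E°cell = +1.49 − (+0.15) = +1.34 V and n = 6.
Since E = E° − (0.0592/n)·log Q, log Q = n(E° − E)/0.0592 = −4.662.
Balancing electrons gives 2 Au^3+(aq) + 3 Sn^2+(aq) → 2 Au(s) + 3 Sn^4+(aq); thus Q = [Sn^4+(aq)]^3 / ([Au^3+(aq)]^2·[Sn^2+(aq)]^3).
Solving for the unknown gives log [Au^3+(aq)] = −2.715, so [Au^3+(aq)] ≈ 0.0019 M.

0.0019 M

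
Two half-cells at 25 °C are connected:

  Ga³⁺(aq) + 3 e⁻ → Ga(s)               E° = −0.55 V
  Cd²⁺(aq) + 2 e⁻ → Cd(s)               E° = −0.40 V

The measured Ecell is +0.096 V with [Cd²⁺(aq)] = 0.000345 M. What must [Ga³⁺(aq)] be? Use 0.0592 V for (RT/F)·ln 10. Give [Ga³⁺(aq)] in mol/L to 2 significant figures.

With Cd²⁺/Cd at the cathode and Ga³⁺/Ga at the anode, E°cell = −0.40 − (−0.55) = +0.15 V (n = 6).
Rearranging E = E° − (0.0592/n)·log Q gives log Q = 6(+0.15 − (+0.096))/0.0592 = 5.473.
For 3 Cd²⁺(aq) + 2 Ga(s) → 3 Cd(s) + 2 Ga³⁺(aq), the reaction quotient is Q = [Ga³⁺(aq)]^2 / [Cd²⁺(aq)]^3.
Substituting the known concentrations and solving, log [Ga³⁺(aq)] = −2.457 and [Ga³⁺(aq)] = 0.0035 M.

0.0035 M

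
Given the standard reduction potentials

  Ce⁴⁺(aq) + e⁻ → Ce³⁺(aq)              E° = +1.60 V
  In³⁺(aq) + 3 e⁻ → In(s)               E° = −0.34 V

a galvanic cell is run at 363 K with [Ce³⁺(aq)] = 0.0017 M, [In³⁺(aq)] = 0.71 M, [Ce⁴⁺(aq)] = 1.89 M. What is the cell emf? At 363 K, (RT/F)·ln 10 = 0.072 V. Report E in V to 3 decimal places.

Since E°(Ce⁴⁺/Ce³⁺) > E°(In³⁺/In), Ce⁴⁺/Ce³⁺ serves as the cathode.
E°cell = +1.60 − (−0.34) = +1.94 V, with n = 3 electrons transferred.
Balancing gives 3 Ce⁴⁺(aq) + In(s) → 3 Ce³⁺(aq) + In³⁺(aq); hence Q = ([Ce³⁺(aq)]^3·[In³⁺(aq)]) / [Ce⁴⁺(aq)]^3 = 5.17×10^−10 (log Q = −9.287).
By the Nernst equation, E = +1.94 − (0.072/3)·(−9.287) = +2.163 V.

+2.163 V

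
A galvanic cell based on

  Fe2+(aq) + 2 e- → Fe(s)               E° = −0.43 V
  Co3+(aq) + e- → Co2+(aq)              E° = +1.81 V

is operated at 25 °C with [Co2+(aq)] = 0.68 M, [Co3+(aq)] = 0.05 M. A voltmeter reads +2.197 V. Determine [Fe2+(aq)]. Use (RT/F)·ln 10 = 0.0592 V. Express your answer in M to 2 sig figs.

Co³⁺/Co²⁺ is the cathode (higher E°); E°cell = +1.81 − (−0.43) = +2.24 V with n = 2.
Rearranging E = E° − (0.0592/n)·log Q gives log Q = 2(+2.24 − (+2.197))/0.0592 = 1.453.
For 2 Co3+(aq) + Fe(s) → 2 Co2+(aq) + Fe2+(aq), the reaction quotient is Q = ([Co2+(aq)]^2·[Fe2+(aq)]) / [Co3+(aq)]^2.
Solving for the unknown gives log [Fe2+(aq)] = −0.814, so [Fe2+(aq)] ≈ 0.15 M.

0.15 M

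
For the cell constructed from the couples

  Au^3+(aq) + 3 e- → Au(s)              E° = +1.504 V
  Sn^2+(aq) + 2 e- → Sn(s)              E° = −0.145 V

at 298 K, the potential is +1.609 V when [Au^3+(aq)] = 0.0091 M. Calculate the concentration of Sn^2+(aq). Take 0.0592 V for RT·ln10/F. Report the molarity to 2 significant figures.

Au³⁺/Au is the cathode (higher E°); E°cell = +1.504 − (−0.145) = +1.649 V with n = 6.
Since E = E° − (0.0592/n)·log Q, log Q = n(E° − E)/0.0592 = 4.054.
The balanced reaction is 2 Au^3+(aq) + 3 Sn(s) → 2 Au(s) + 3 Sn^2+(aq), so Q = [Sn^2+(aq)]^3 / [Au^3+(aq)]^2.
Solving for the unknown gives log [Sn^2+(aq)] = −0.009, so [Sn^2+(aq)] ≈ 0.98 M.

0.98 M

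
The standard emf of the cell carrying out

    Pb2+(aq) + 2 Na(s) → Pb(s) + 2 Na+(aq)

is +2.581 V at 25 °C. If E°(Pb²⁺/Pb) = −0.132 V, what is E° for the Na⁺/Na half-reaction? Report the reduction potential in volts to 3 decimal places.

−2.713 V

In the reaction as written the Pb²⁺/Pb couple is reduced (cathode) and Na⁺/Na is oxidized (anode), so E°cell = E°(Pb²⁺/Pb) − E°(Na⁺/Na).
E°(Na⁺/Na) = E°(cathode) − E°cell = −0.132 − (+2.581) = −2.713 V.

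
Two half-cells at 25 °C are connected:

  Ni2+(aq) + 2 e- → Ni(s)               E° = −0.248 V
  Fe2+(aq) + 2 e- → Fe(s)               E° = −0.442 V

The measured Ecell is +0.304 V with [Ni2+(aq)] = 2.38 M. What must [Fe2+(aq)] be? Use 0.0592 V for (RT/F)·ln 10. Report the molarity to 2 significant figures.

0.00046 M

Ni²⁺/Ni is the cathode (higher E°); E°cell = −0.248 − (−0.442) = +0.194 V with n = 2.
From the Nernst equation, log Q = n(E° − E)/0.0592 = 2·(+0.194 − (+0.304))/0.0592 = −3.716.
The balanced reaction is Ni2+(aq) + Fe(s) → Ni(s) + Fe2+(aq), so Q = [Fe2+(aq)] / [Ni2+(aq)].
Solving for the unknown gives log [Fe2+(aq)] = −3.339, so [Fe2+(aq)] ≈ 0.00046 M.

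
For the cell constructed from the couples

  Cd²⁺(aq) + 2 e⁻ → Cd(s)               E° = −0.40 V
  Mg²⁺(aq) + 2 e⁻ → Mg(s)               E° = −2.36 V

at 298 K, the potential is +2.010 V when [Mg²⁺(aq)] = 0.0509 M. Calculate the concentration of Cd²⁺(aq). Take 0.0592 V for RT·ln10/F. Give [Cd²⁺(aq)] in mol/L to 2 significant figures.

Cd²⁺/Cd is the cathode (higher E°); E°cell = −0.40 − (−2.36) = +1.96 V with n = 2.
Since E = E° − (0.0592/n)·log Q, log Q = n(E° − E)/0.0592 = −1.689.
For Cd²⁺(aq) + Mg(s) → Cd(s) + Mg²⁺(aq), the reaction quotient is Q = [Mg²⁺(aq)] / [Cd²⁺(aq)].
Isolating [Cd²⁺(aq)] in Q = 10^{−1.689} yields log [Cd²⁺(aq)] = 0.396, i.e. 2.5 M.

2.5 M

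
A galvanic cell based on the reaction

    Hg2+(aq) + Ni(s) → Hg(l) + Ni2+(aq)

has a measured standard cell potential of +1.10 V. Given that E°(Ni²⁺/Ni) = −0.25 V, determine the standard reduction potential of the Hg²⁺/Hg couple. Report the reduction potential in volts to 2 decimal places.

+0.85 V

In the reaction as written the Hg²⁺/Hg couple is reduced (cathode) and Ni²⁺/Ni is oxidized (anode), so E°cell = E°(Hg²⁺/Hg) − E°(Ni²⁺/Ni).
E°(Hg²⁺/Hg) = E°cell + E°(anode) = +1.10 + (−0.25) = +0.85 V.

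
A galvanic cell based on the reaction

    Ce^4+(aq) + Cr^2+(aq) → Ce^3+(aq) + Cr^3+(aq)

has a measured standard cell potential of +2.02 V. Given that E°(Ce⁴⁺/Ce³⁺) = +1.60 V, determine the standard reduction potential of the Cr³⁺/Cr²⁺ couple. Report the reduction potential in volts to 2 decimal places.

−0.42 V

In the reaction as written the Ce⁴⁺/Ce³⁺ couple is reduced (cathode) and Cr³⁺/Cr²⁺ is oxidized (anode), so E°cell = E°(Ce⁴⁺/Ce³⁺) − E°(Cr³⁺/Cr²⁺).
E°(Cr³⁺/Cr²⁺) = E°(cathode) − E°cell = +1.60 − (+2.02) = −0.42 V.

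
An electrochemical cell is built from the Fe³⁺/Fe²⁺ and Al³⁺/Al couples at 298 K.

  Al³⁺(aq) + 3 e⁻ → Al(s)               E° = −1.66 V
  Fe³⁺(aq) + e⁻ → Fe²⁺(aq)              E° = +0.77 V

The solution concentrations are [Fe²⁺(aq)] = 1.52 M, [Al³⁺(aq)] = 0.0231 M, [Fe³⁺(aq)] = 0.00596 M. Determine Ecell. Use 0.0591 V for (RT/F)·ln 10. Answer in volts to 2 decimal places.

Since E°(Fe³⁺/Fe²⁺) > E°(Al³⁺/Al), Fe³⁺/Fe²⁺ serves as the cathode.
E°cell = +0.77 − (−1.66) = +2.43 V, with n = 3 electrons transferred.
Balancing gives 3 Fe³⁺(aq) + Al(s) → 3 Fe²⁺(aq) + Al³⁺(aq); hence Q = ([Fe²⁺(aq)]^3·[Al³⁺(aq)]) / [Fe³⁺(aq)]^3 = 3.83×10^5 (log Q = 5.583).
Applying E = E° − (RT ln10/nF)·log Q gives +2.43 − (0.0591/3)(5.583) = +2.32 V.

+2.32 V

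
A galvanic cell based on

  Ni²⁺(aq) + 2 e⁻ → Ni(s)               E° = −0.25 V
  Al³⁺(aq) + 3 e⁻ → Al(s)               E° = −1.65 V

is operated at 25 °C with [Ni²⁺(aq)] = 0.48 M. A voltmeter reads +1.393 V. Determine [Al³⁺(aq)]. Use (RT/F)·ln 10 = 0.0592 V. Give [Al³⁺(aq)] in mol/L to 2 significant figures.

The Ni²⁺/Ni couple has the larger reduction potential, so it is the cathode: E°cell = −0.25 − (−1.65) = +1.40 V and n = 6.
Since E = E° − (0.0592/n)·log Q, log Q = n(E° − E)/0.0592 = 0.709.
Balancing electrons gives 3 Ni²⁺(aq) + 2 Al(s) → 3 Ni(s) + 2 Al³⁺(aq); thus Q = [Al³⁺(aq)]^2 / [Ni²⁺(aq)]^3.
Substituting the known concentrations and solving, log [Al³⁺(aq)] = −0.124 and [Al³⁺(aq)] = 0.75 M.

0.75 M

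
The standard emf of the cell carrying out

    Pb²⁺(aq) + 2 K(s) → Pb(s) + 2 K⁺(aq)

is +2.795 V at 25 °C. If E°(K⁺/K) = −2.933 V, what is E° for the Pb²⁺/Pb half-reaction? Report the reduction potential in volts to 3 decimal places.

In the reaction as written the Pb²⁺/Pb couple is reduced (cathode) and K⁺/K is oxidized (anode), so E°cell = E°(Pb²⁺/Pb) − E°(K⁺/K).
E°(Pb²⁺/Pb) = E°cell + E°(anode) = +2.795 + (−2.933) = −0.138 V.

−0.138 V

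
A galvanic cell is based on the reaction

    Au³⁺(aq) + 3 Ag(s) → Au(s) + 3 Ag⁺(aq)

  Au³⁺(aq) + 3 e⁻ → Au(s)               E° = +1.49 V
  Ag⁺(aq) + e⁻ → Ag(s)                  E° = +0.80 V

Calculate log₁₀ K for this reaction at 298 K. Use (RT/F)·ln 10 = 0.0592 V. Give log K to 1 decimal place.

log K = 35.0

The Au³⁺/Au couple is reduced (cathode); E°cell = +1.49 − (+0.80) = +0.69 V with n = 3.
At equilibrium E = 0, so log K = nE°cell / 0.0592 = (3)(+0.69) / 0.0592 = 35.0.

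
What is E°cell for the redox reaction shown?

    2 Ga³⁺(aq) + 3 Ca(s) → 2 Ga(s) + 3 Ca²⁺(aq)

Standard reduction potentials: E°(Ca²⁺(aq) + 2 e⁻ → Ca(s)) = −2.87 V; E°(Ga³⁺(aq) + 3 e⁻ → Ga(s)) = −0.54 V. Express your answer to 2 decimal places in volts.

+2.33 V

In the reaction as written, Ga³⁺(aq) is reduced (cathode) and Ca²⁺(aq) is produced by oxidation at the anode.
E°cell = E°(cathode) − E°(anode) = −0.54 − (−2.87) = +2.33 V.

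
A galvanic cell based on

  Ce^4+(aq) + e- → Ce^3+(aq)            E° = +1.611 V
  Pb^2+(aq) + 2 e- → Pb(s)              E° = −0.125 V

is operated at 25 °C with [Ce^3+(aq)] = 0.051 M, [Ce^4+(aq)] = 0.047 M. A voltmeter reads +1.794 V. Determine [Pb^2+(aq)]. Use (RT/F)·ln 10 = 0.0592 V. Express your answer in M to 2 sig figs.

0.0093 M

Ce⁴⁺/Ce³⁺ is the cathode (higher E°); E°cell = +1.611 − (−0.125) = +1.736 V with n = 2.
Rearranging E = E° − (0.0592/n)·log Q gives log Q = 2(+1.736 − (+1.794))/0.0592 = −1.959.
For 2 Ce^4+(aq) + Pb(s) → 2 Ce^3+(aq) + Pb^2+(aq), the reaction quotient is Q = ([Ce^3+(aq)]^2·[Pb^2+(aq)]) / [Ce^4+(aq)]^2.
Substituting the known concentrations and solving, log [Pb^2+(aq)] = −2.030 and [Pb^2+(aq)] = 0.0093 M.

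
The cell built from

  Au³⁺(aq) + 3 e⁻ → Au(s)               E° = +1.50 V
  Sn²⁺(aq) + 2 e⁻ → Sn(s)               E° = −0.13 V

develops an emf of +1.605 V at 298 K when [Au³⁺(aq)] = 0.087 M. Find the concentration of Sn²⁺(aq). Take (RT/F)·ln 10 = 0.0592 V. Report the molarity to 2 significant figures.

With Au³⁺/Au at the cathode and Sn²⁺/Sn at the anode, E°cell = +1.50 − (−0.13) = +1.63 V (n = 6).
From the Nernst equation, log Q = n(E° − E)/0.0592 = 6·(+1.63 − (+1.605))/0.0592 = 2.534.
For 2 Au³⁺(aq) + 3 Sn(s) → 2 Au(s) + 3 Sn²⁺(aq), the reaction quotient is Q = [Sn²⁺(aq)]^3 / [Au³⁺(aq)]^2.
Substituting the known concentrations and solving, log [Sn²⁺(aq)] = 0.138 and [Sn²⁺(aq)] = 1.4 M.

1.4 M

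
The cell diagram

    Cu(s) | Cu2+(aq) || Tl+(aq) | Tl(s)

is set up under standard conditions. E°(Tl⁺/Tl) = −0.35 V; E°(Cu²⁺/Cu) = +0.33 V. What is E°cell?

−0.68 V

By convention the left-hand electrode in cell notation is the anode (oxidation) and the right-hand electrode is the cathode (reduction).
E°cell = E°(right) − E°(left) = −0.35 − (+0.33) = −0.68 V.
The negative sign shows that, as written, the cell would require an external voltage to drive the reaction.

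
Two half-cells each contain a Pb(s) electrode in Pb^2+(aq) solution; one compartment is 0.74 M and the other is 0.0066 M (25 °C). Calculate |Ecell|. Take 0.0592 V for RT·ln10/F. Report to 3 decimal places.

For a concentration cell E°cell = 0, since both electrodes use the same couple.
The compartment with the higher Pb^2+(aq) concentration (0.74 M) acts as the cathode; ions are reduced there and produced at the dilute (0.0066 M) anode.
With n = 2, Ecell = −(0.0592/2)·log([dilute]/[conc]) = −(0.0592/2)·log(0.0066/0.74) = +0.061 V.

0.061 V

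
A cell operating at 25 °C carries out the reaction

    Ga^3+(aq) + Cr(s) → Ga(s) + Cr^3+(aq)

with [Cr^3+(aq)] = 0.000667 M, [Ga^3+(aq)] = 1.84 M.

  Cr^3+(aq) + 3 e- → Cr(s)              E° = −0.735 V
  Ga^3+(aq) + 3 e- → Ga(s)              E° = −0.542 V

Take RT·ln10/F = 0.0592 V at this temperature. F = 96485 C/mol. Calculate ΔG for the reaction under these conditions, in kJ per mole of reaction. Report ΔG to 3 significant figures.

The standard cell potential is −0.542 − (−0.735) = +0.193 V, with n = 3 electrons in the balanced equation.
The reaction quotient is [Cr^3+(aq)] / [Ga^3+(aq)] = 0.000362; by Nernst, E = +0.193 − (0.0592/3)(−3.441) = +0.2609 V.
Then ΔG = −nFE = −3 × 96485 × +0.2609 J/mol = −75.5 kJ/mol.

−75.5 kJ/mol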